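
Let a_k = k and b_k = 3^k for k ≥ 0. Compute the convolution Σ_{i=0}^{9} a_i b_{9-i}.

The convolution is the x^9 coefficient of A(x)B(x).
Σ = 0·19683 + 1·6561 + 2·2187 + 3·729 + 4·243 + 5·81 + 6·27 + 7·9 + 8·3 + 9·1 = 14757.

14757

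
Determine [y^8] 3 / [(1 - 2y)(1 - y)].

1533

The denominator gives the recurrence a_n = 3a_(n−1) − 2a_(n−2) for n ≥ 2; the numerator fixes a_0 = 3, a_1 = 9.
Iterating: 3, 9, 21, 45, 93, 189, 381, 765, 1533, so a_8 = 1533.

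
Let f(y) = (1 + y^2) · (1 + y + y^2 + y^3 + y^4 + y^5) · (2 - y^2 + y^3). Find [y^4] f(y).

3

(1 + y^2) has coefficients 1,0,1 for degrees 0…2.
(1 + y + y^2 + y^3 + y^4 + y^5) has coefficients 1,1,1,1,1 for degrees 0…4.
Finally multiplying by (2 - y^2 + y^3), the product of all factors after the first has coefficients 2,2,1,2,2 for degrees 0…4.
[y^4] = 1·2 + 1·1 = 3.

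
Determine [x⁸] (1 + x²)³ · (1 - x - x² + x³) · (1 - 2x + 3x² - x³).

(1 + x²)³ has coefficients 1,0,3,0,3,0,1 for degrees 0…6.
(1 - x - x² + x³) has coefficients 1,-1,-1,1,0,0,0,0,0 for degrees 0…8.
Finally multiplying by (1 - 2x + 3x² - x³), the product of all factors after the first has coefficients 1,-3,4,-1,-4,4,-1,0,0 for degrees 0…8.
[x⁸] = 1·0 + 3·(-1) + 3·(-4) + 1·4 = -11.

-11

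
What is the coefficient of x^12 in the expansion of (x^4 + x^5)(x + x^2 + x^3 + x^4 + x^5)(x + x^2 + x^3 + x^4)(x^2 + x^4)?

13

(x^4 + x^5) has coefficients 0,0,0,0,1,1 for degrees 0…5.
(x + x^2 + x^3 + x^4 + x^5) has coefficients 0,1,1,1,1,1,0,0,0,0,0,0,0 for degrees 0…12.
Multiplying by (x + x^2 + x^3 + x^4) gives running coefficients 0,0,1,2,3,4,4,3,2,1,0,0,0 for degrees 0…12.
Finally multiplying by (x^2 + x^4), the product of all factors after the first has coefficients 0,0,0,0,1,2,4,6,7,7,6,4,2 for degrees 0…12.
[x^12] = 1·7 + 1·6 = 13.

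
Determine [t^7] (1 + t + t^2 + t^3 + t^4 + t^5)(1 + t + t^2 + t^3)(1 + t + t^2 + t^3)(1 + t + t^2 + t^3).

56

(1 + t + t^2 + t^3 + t^4 + t^5) has coefficients 1,1,1,1,1,1 for degrees 0…5.
(1 + t + t^2 + t^3) has coefficients 1,1,1,1,0,0,0,0 for degrees 0…7.
Multiplying by (1 + t + t^2 + t^3) gives running coefficients 1,2,3,4,3,2,1,0 for degrees 0…7.
Finally multiplying by (1 + t + t^2 + t^3), the product of all factors after the first has coefficients 1,3,6,10,12,12,10,6 for degrees 0…7.
[t^7] = 1·6 + 1·10 + 1·12 + 1·12 + 1·10 + 1·6 = 56.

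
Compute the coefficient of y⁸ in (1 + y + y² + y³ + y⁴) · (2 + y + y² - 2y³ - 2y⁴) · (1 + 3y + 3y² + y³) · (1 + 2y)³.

-159

(1 + y + y² + y³ + y⁴) has coefficients 1,1,1,1,1 for degrees 0…4.
(2 + y + y² - 2y³ - 2y⁴) has coefficients 2,1,1,-2,-2,0,0,0,0 for degrees 0…8.
Multiplying by (1 + 3y + 3y² + y³) gives running coefficients 2,7,10,6,-4,-11,-8,-2,0 for degrees 0…8.
Finally multiplying by (1 + 2y)³, the product of all factors after the first has coefficients 2,19,76,166,208,117,-74,-214,-196 for degrees 0…8.
[y⁸] = 1·(-196) + 1·(-214) + 1·(-74) + 1·117 + 1·208 = -159.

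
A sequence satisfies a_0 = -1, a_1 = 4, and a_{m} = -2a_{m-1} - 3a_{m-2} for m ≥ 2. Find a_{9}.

The ordinary generating function has denominator 1 + 2z + 3z^2.
Iterating the recurrence: a_0,…,a_{9} = -1, 4, -5, -2, 19, -32, 7, 82, -185, 124.

124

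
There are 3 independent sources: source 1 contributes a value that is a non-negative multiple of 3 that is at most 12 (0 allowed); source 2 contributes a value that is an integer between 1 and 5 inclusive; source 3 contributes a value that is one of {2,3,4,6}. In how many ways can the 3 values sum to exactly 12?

6

The generating function for the choices is (1 + x^3 + x^6 + x^9 + x^12)·(x + x^2 + x^3 + x^4 + x^5)·(x^2 + x^3 + x^4 + x^6); the count is [x^12].
(1 + x^3 + x^6 + x^9 + x^12) has coefficients 1,0,0,1,0,0,1,0,0,1,0,0,1 for degrees 0…12.
(x + x^2 + x^3 + x^4 + x^5) has coefficients 0,1,1,1,1,1,0,0,0,0,0,0,0 for degrees 0…12.
Finally multiplying by (x^2 + x^3 + x^4 + x^6), the product of all factors after the first has coefficients 0,0,0,1,2,3,3,4,3,2,1,1,0 for degrees 0…12.
[x^12] = 1·0 + 1·2 + 1·3 + 1·1 + 1·0 = 6.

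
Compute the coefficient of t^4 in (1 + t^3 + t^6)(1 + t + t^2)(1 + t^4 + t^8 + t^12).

2

(1 + t^3 + t^6) has coefficients 1,0,0,1,0 for degrees 0…4.
(1 + t + t^2) has coefficients 1,1,1,0,0 for degrees 0…4.
Finally multiplying by (1 + t^4 + t^8 + t^12), the product of all factors after the first has coefficients 1,1,1,0,1 for degrees 0…4.
[t^4] = 1·1 + 1·1 = 2.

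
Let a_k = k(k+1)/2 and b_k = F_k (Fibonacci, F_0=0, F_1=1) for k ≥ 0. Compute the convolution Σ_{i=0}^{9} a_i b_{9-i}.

This is [x^9] in the product of the two ordinary generating functions.
Σ = 0·34 + 1·21 + 3·13 + 6·8 + 10·5 + 15·3 + 21·2 + 28·1 + 36·1 + 45·0 = 309.

309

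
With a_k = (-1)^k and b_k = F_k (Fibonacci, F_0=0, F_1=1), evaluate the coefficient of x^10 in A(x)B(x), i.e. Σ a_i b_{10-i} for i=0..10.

33

The convolution is the x^10 coefficient of A(x)B(x).
Σ = 1·55 − 1·34 + 1·21 − 1·13 + 1·8 − 1·5 + 1·3 − 1·2 + 1·1 − 1·1 + 1·0 = 33.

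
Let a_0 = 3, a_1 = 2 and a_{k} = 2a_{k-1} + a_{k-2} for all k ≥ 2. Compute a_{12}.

The ordinary generating function has denominator 1 - 2t - t^2.
Iterating the recurrence: a_0,…,a_{12} = 3, 2, 7, 16, 39, 94, 227, 548, 1323, 3194, 7711, 18616, 44943.

44943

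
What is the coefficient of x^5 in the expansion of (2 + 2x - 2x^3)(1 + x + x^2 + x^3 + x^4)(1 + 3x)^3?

(2 + 2x - 2x^3) has coefficients 2,2,0,-2 for degrees 0…3.
(1 + x + x^2 + x^3 + x^4) has coefficients 1,1,1,1,1,0 for degrees 0…5.
Finally multiplying by (1 + 3x)^3, the product of all factors after the first has coefficients 1,10,37,64,64,63 for degrees 0…5.
[x^5] = 2·63 + 2·64 − 2·37 = 180.

180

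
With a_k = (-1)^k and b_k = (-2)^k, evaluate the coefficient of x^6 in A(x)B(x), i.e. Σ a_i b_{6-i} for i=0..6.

Write out a_i and b_{6-i} for i = 0,…,6 and sum the products.
Σ = 1·64 − 1·(-32) + 1·16 − 1·(-8) + 1·4 − 1·(-2) + 1·1 = 127.

127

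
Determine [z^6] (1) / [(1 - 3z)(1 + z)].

The denominator gives the recurrence a_n = 2a_(n−1) + 3a_(n−2) for n ≥ 2; the numerator fixes a_0 = 1, a_1 = 2.
Iterating: 1, 2, 7, 20, 61, 182, 547, so a_6 = 547.

547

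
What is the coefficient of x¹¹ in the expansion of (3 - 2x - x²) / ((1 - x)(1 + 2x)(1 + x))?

-10238

The denominator gives the recurrence a_n = −2a_(n−1) + a_(n−2) + 2a_(n−3) for n ≥ 3; the numerator fixes a_0 = 3, a_1 = -8, a_2 = 18.
Iterating: 3, -8, 18, -38, 78, -158, 318, -638, 1278, -2558, 5118, -10238, so a_11 = -10238.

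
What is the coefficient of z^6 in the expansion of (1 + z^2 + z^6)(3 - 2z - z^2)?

3

(1 + z^2 + z^6) has coefficients 1,0,1,0,0,0,1 for degrees 0…6.
(3 - 2z - z^2) has coefficients 3,-2,-1,0,0,0,0 for degrees 0…6.
[z^6] = 1·0 + 1·0 + 1·3 = 3.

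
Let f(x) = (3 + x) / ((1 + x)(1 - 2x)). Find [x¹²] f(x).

9558

The denominator gives the recurrence a_n = a_(n−1) + 2a_(n−2) for n ≥ 2; the numerator fixes a_0 = 3, a_1 = 4.
Iterating: 3, 4, 10, 18, 38, 74, 150, 298, 598, 1194, 2390, 4778, 9558, so a_12 = 9558.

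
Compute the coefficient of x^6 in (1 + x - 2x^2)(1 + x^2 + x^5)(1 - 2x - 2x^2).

(1 + x - 2x^2) has coefficients 1,1,-2 for degrees 0…2.
(1 + x^2 + x^5) has coefficients 1,0,1,0,0,1,0 for degrees 0…6.
Finally multiplying by (1 - 2x - 2x^2), the product of all factors after the first has coefficients 1,-2,-1,-2,-2,1,-2 for degrees 0…6.
[x^6] = 1·(-2) + 1·1 − 2·(-2) = 3.

3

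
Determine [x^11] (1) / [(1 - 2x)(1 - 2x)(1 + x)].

16839

The denominator gives the recurrence a_n = 3a_(n−1) − 4a_(n−3) for n ≥ 3; the numerator fixes a_0 = 1, a_1 = 3, a_2 = 9.
Iterating: 1, 3, 9, 23, 57, 135, 313, 711, 1593, 3527, 7737, 16839, so a_11 = 16839.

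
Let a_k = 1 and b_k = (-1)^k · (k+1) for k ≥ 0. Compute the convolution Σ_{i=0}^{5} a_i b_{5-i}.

The convolution is the t^5 coefficient of A(t)B(t).
Σ = 1·(-6) + 1·5 + 1·(-4) + 1·3 + 1·(-2) + 1·1 = -3.

-3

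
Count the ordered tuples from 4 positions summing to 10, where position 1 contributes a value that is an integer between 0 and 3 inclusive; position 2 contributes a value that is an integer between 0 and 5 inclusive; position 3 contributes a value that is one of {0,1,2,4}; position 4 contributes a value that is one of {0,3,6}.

29

The generating function for the choices is (1 + x + x^2 + x^3)·(1 + x + x^2 + x^3 + x^4 + x^5)·(1 + x + x^2 + x^4)·(1 + x^3 + x^6); the count is [x^10].
(1 + x + x^2 + x^3) has coefficients 1,1,1,1 for degrees 0…3.
(1 + x + x^2 + x^3 + x^4 + x^5) has coefficients 1,1,1,1,1,1,0,0,0,0,0 for degrees 0…10.
Multiplying by (1 + x + x^2 + x^4) gives running coefficients 1,2,3,3,4,4,3,2,1,1,0 for degrees 0…10.
Finally multiplying by (1 + x^3 + x^6), the product of all factors after the first has coefficients 1,2,3,4,6,7,7,8,8,7,6 for degrees 0…10.
[x^10] = 1·6 + 1·7 + 1·8 + 1·8 = 29.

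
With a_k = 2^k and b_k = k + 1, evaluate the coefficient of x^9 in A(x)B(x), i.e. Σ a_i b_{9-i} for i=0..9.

2036

The convolution is the t^9 coefficient of A(t)B(t).
Σ = 1·10 + 2·9 + 4·8 + 8·7 + 16·6 + 32·5 + 64·4 + 128·3 + 256·2 + 512·1 = 2036.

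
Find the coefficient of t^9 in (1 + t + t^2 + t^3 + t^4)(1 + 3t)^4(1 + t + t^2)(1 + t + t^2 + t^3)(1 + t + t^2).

(1 + t + t^2 + t^3 + t^4) has coefficients 1,1,1,1,1 for degrees 0…4.
(1 + 3t)^4 has coefficients 1,12,54,108,81,0,0,0,0,0 for degrees 0…9.
Multiplying by (1 + t + t^2) gives running coefficients 1,13,67,174,243,189,81,0,0,0 for degrees 0…9.
Multiplying by (1 + t + t^2 + t^3) gives running coefficients 1,14,81,255,497,673,687,513,270,81 for degrees 0…9.
Finally multiplying by (1 + t + t^2), the product of all factors after the first has coefficients 1,15,96,350,833,1425,1857,1873,1470,864 for degrees 0…9.
[t^9] = 1·864 + 1·1470 + 1·1873 + 1·1857 + 1·1425 = 7489.

7489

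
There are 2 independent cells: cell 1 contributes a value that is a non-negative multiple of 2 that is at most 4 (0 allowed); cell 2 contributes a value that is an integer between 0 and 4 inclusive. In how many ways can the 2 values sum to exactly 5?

2

The generating function for the choices is (1 + x^2 + x^4)·(1 + x + x^2 + x^3 + x^4); the count is [x^5].
(1 + x^2 + x^4) has coefficients 1,0,1,0,1 for degrees 0…4.
(1 + x + x^2 + x^3 + x^4) has coefficients 1,1,1,1,1,0 for degrees 0…5.
[x^5] = 1·0 + 1·1 + 1·1 = 2.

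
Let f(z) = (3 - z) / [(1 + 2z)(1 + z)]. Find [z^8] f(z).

Partial fractions give a closed form: a_n = (7)·(-2)^n + (-4)·(-1)^n.
At n = 8: a_8 = 1788.

1788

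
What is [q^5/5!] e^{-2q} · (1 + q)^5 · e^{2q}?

120

The EGF product rule gives c_5 = Σ_{k_1+k_2+k_3=5} C(5; k_1,k_2,k_3) · ∏ g_i(k_i), where e^{-2q} gives (-2)^k; (1+q)^5 gives the falling factorial (5)_k; e^{2q} gives (2)^k.
g_1(k) for k = 0…5: 1, -2, 4, -8, 16, -32.
g_2(k) for k = 0…5: 1, 5, 20, 60, 120, 120.
g_3(k) for k = 0…5: 1, 2, 4, 8, 16, 32.
First combine the last two factors: h(k) = Σ_j C(k,j)·g_2(j)·g_3(k−j) for k = 0…5: 1, 7, 44, 248, 1256, 5752.
c_5 = Σ_k C(5,k)·g_1(k)·h(5−k) = 1·1·5752 + 5·(-2)·1256 + 10·4·248 + 10·(-8)·44 + 5·16·7 + 1·(-32)·1 = 5752 − 12560 + 9920 − 3520 + 560 − 32 = 120.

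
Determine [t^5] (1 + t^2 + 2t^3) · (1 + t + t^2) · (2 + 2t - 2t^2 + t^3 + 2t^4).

8

(1 + t^2 + 2t^3) has coefficients 1,0,1,2 for degrees 0…3.
(1 + t + t^2) has coefficients 1,1,1,0,0,0 for degrees 0…5.
Finally multiplying by (2 + 2t - 2t^2 + t^3 + 2t^4), the product of all factors after the first has coefficients 2,4,2,1,1,3 for degrees 0…5.
[t^5] = 1·3 + 1·1 + 2·2 = 8.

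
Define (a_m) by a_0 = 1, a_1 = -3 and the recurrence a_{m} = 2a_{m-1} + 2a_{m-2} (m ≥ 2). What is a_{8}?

The ordinary generating function has denominator 1 - 2q - 2q^2.
Iterating the recurrence: a_0,…,a_{8} = 1, -3, -4, -14, -36, -100, -272, -744, -2032.

-2032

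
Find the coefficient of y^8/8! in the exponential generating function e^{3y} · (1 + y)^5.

The EGF product rule gives c_8 = Σ_{k_1+k_2=8} C(8; k_1,k_2) · ∏ g_i(k_i), where e^{3y} gives (3)^k; (1+y)^5 gives the falling factorial (5)_k.
g_1(k) for k = 0…8: 1, 3, 9, 27, 81, 243, 729, 2187, 6561.
g_2(k) for k = 0…8: 1, 5, 20, 60, 120, 120, 0, 0, 0.
c_8 = Σ_k C(8,k)·g_1(k)·g_2(8−k) = 56·27·120 + 70·81·120 + 56·243·60 + 28·729·20 + 8·2187·5 + 1·6561·1 = 181440 + 680400 + 816480 + 408240 + 87480 + 6561 = 2180601.

2180601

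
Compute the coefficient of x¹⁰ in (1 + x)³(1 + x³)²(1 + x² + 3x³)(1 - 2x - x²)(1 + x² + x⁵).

-113

(1 + x)³ has coefficients 1,3,3,1 for degrees 0…3.
(1 + x³)² has coefficients 1,0,0,2,0,0,1,0,0,0,0 for degrees 0…10.
Multiplying by (1 + x² + 3x³) gives running coefficients 1,0,1,5,0,2,7,0,1,3,0 for degrees 0…10.
Multiplying by (1 - 2x - x²) gives running coefficients 1,-2,0,3,-11,-3,3,-16,-6,1,-7 for degrees 0…10.
Finally multiplying by (1 + x² + x⁵), the product of all factors after the first has coefficients 1,-2,1,1,-11,1,-10,-19,0,-26,-16 for degrees 0…10.
[x¹⁰] = 1·(-16) + 3·(-26) + 3·0 + 1·(-19) = -113.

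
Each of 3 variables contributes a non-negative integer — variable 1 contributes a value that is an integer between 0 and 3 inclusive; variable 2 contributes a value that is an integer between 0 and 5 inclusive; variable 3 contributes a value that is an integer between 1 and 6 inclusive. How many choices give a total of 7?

The generating function for the choices is (1 + x + x² + x³)·(1 + x + x² + x³ + x⁴ + x⁵)·(x + x² + x³ + x⁴ + x⁵ + x⁶); the count is [x⁷].
(1 + x + x² + x³) has coefficients 1,1,1,1 for degrees 0…3.
(1 + x + x² + x³ + x⁴ + x⁵) has coefficients 1,1,1,1,1,1,0,0 for degrees 0…7.
Finally multiplying by (x + x² + x³ + x⁴ + x⁵ + x⁶), the product of all factors after the first has coefficients 0,1,2,3,4,5,6,5 for degrees 0…7.
[x⁷] = 1·5 + 1·6 + 1·5 + 1·4 = 20.

20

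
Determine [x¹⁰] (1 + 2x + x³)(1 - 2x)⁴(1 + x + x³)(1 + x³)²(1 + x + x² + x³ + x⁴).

(1 + 2x + x³) has coefficients 1,2,0,1 for degrees 0…3.
(1 - 2x)⁴ has coefficients 1,-8,24,-32,16,0,0,0,0,0,0 for degrees 0…10.
Multiplying by (1 + x + x³) gives running coefficients 1,-7,16,-7,-24,40,-32,16,0,0,0 for degrees 0…10.
Multiplying by (1 + x³)² gives running coefficients 1,-7,16,-5,-38,72,-45,-39,96,-71,8 for degrees 0…10.
Finally multiplying by (1 + x + x² + x³ + x⁴), the product of all factors after the first has coefficients 1,-6,10,5,-33,38,0,-55,46,13,-51 for degrees 0…10.
[x¹⁰] = 1·(-51) + 2·13 + 1·(-55) = -80.

-80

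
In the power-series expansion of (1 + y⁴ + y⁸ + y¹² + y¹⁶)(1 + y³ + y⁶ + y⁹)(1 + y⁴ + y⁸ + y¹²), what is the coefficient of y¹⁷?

3

(1 + y⁴ + y⁸ + y¹² + y¹⁶) has coefficients 1,0,0,0,1,0,0,0,1,0,0,0,1,0,0,0,1 for degrees 0…16.
(1 + y³ + y⁶ + y⁹) has coefficients 1,0,0,1,0,0,1,0,0,1,0,0,0,0,0,0,0,0 for degrees 0…17.
Finally multiplying by (1 + y⁴ + y⁸ + y¹²), the product of all factors after the first has coefficients 1,0,0,1,1,0,1,1,1,1,1,1,1,1,1,1,0,1 for degrees 0…17.
[y¹⁷] = 1·1 + 1·1 + 1·1 + 1·0 + 1·0 = 3.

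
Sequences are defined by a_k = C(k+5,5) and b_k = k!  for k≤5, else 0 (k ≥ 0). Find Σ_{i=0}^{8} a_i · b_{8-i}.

14259

Write out a_i and b_{8-i} for i = 0,…,8 and sum the products.
Σ = 1·0 + 6·0 + 21·0 + 56·120 + 126·24 + 252·6 + 462·2 + 792·1 + 1287·1 = 14259.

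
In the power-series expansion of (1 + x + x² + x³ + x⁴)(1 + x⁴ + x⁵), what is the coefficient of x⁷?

(1 + x + x² + x³ + x⁴) has coefficients 1,1,1,1,1 for degrees 0…4.
(1 + x⁴ + x⁵) has coefficients 1,0,0,0,1,1,0,0 for degrees 0…7.
[x⁷] = 1·0 + 1·0 + 1·1 + 1·1 + 1·0 = 2.

2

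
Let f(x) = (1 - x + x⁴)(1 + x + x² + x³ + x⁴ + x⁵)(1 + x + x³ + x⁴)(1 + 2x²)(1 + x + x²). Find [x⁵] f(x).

(1 - x + x⁴) has coefficients 1,-1,0,0,1 for degrees 0…4.
(1 + x + x² + x³ + x⁴ + x⁵) has coefficients 1,1,1,1,1,1 for degrees 0…5.
Multiplying by (1 + x + x³ + x⁴) gives running coefficients 1,2,2,3,4,4 for degrees 0…5.
Multiplying by (1 + 2x²) gives running coefficients 1,2,4,7,8,10 for degrees 0…5.
Finally multiplying by (1 + x + x²), the product of all factors after the first has coefficients 1,3,7,13,19,25 for degrees 0…5.
[x⁵] = 1·25 − 1·19 + 1·3 = 9.

9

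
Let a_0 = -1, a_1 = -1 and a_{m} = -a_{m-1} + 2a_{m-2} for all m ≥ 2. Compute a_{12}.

The ordinary generating function has denominator 1 + z - 2z^2.
Iterating the recurrence: a_0,…,a_{12} = -1, -1, -1, -1, -1, -1, -1, -1, -1, -1, -1, -1, -1.

-1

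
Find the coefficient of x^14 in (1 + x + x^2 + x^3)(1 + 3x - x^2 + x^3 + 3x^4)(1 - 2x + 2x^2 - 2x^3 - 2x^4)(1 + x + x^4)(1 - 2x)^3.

82

(1 + x + x^2 + x^3) has coefficients 1,1,1,1 for degrees 0…3.
(1 + 3x - x^2 + x^3 + 3x^4) has coefficients 1,3,-1,1,3,0,0,0,0,0,0,0,0,0,0 for degrees 0…14.
Multiplying by (1 - 2x + 2x^2 - 2x^3 - 2x^4) gives running coefficients 1,1,-5,7,-9,-8,6,-8,-6,0,0,0,0,0,0 for degrees 0…14.
Multiplying by (1 + x + x^4) gives running coefficients 1,2,-4,2,-1,-16,-7,5,-23,-14,6,-8,-6,0,0 for degrees 0…14.
Finally multiplying by (1 - 2x)^3, the product of all factors after the first has coefficients 1,-4,-4,42,-77,46,61,-137,-9,240,-226,-28,226,-108,-8 for degrees 0…14.
[x^14] = 1·(-8) + 1·(-108) + 1·226 + 1·(-28) = 82.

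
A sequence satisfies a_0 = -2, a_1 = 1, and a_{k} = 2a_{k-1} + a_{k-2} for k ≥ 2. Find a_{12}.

2378

The ordinary generating function has denominator 1 - 2y - y^2.
Iterating the recurrence: a_0,…,a_{12} = -2, 1, 0, 1, 2, 5, 12, 29, 70, 169, 408, 985, 2378.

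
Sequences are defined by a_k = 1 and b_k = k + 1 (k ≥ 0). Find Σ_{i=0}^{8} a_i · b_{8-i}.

Write out a_i and b_{8-i} for i = 0,…,8 and sum the products.
Σ = 1·9 + 1·8 + 1·7 + 1·6 + 1·5 + 1·4 + 1·3 + 1·2 + 1·1 = 45.

45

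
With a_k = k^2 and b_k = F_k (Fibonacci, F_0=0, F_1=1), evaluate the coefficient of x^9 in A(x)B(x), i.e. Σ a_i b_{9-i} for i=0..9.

485

The convolution is the x^9 coefficient of A(x)B(x).
Σ = 0·34 + 1·21 + 4·13 + 9·8 + 16·5 + 25·3 + 36·2 + 49·1 + 64·1 + 81·0 = 485.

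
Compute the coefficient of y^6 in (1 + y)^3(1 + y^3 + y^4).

4

(1 + y)^3 has coefficients 1,3,3,1 for degrees 0…3.
(1 + y^3 + y^4) has coefficients 1,0,0,1,1,0,0 for degrees 0…6.
[y^6] = 1·0 + 3·0 + 3·1 + 1·1 = 4.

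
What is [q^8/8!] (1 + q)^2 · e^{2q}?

The EGF product rule gives c_8 = Σ_{k_1+k_2=8} C(8; k_1,k_2) · ∏ g_i(k_i), where (1+q)^2 gives the falling factorial (2)_k; e^{2q} gives (2)^k.
g_1(k) for k = 0…8: 1, 2, 2, 0, 0, 0, 0, 0, 0.
g_2(k) for k = 0…8: 1, 2, 4, 8, 16, 32, 64, 128, 256.
c_8 = Σ_k C(8,k)·g_1(k)·g_2(8−k) = 1·1·256 + 8·2·128 + 28·2·64 = 256 + 2048 + 3584 = 5888.

5888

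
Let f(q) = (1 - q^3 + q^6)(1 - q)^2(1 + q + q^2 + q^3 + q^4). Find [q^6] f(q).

2

(1 - q^3 + q^6) has coefficients 1,0,0,-1,0,0,1 for degrees 0…6.
(1 - q)^2 has coefficients 1,-2,1,0,0,0,0 for degrees 0…6.
Finally multiplying by (1 + q + q^2 + q^3 + q^4), the product of all factors after the first has coefficients 1,-1,0,0,0,-1,1 for degrees 0…6.
[q^6] = 1·1 − 1·0 + 1·1 = 2.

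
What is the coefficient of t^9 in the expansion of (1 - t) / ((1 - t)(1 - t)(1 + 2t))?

The denominator gives the recurrence a_n = 3a_(n−2) − 2a_(n−3) for n ≥ 3; the numerator fixes a_0 = 1, a_1 = -1, a_2 = 3.
Iterating: 1, -1, 3, -5, 11, -21, 43, -85, 171, -341, so a_9 = -341.

-341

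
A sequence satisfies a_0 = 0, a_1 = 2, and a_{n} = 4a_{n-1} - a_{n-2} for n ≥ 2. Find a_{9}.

The ordinary generating function has denominator 1 - 4y + y^2.
Iterating the recurrence: a_0,…,a_{9} = 0, 2, 8, 30, 112, 418, 1560, 5822, 21728, 81090.

81090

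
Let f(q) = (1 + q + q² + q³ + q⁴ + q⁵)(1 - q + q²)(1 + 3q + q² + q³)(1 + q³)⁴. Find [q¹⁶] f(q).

23

(1 + q + q² + q³ + q⁴ + q⁵) has coefficients 1,1,1,1,1,1 for degrees 0…5.
(1 - q + q²) has coefficients 1,-1,1,0,0,0,0,0,0,0,0,0,0,0,0,0,0 for degrees 0…16.
Multiplying by (1 + 3q + q² + q³) gives running coefficients 1,2,-1,3,0,1,0,0,0,0,0,0,0,0,0,0,0 for degrees 0…16.
Finally multiplying by (1 + q³)⁴, the product of all factors after the first has coefficients 1,2,-1,7,8,-3,18,12,-2,22,8,2,13,2,3,3,0 for degrees 0…16.
[q¹⁶] = 1·0 + 1·3 + 1·3 + 1·2 + 1·13 + 1·2 = 23.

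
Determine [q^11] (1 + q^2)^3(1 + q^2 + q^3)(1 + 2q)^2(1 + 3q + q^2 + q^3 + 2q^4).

136

(1 + q^2)^3 has coefficients 1,0,3,0,3,0,1 for degrees 0…6.
(1 + q^2 + q^3) has coefficients 1,0,1,1,0,0,0,0,0,0,0,0 for degrees 0…11.
Multiplying by (1 + 2q)^2 gives running coefficients 1,4,5,5,8,4,0,0,0,0,0,0 for degrees 0…11.
Finally multiplying by (1 + 3q + q^2 + q^3 + 2q^4), the product of all factors after the first has coefficients 1,7,18,25,34,46,35,22,20,8,0,0 for degrees 0…11.
[q^11] = 1·0 + 3·8 + 3·22 + 1·46 = 136.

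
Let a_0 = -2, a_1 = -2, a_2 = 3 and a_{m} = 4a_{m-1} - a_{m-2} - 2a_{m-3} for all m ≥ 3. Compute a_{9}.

The ordinary generating function has denominator 1 - 4x + x^2 + 2x^3.
Iterating the recurrence: a_0,…,a_{9} = -2, -2, 3, 18, 73, 268, 963, 3438, 12253, 43648.

43648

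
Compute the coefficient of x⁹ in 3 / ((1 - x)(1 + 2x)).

-1023

Partial fractions give a closed form: a_n = (1)·1^n + (2)·(-2)^n.
At n = 9: a_9 = -1023.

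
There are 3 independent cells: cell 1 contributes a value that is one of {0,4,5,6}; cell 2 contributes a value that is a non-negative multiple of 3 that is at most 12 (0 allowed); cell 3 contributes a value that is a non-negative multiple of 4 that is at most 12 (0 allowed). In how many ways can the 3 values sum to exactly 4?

The generating function for the choices is (1 + y⁴ + y⁵ + y⁶)·(1 + y³ + y⁶ + y⁹ + y¹²)·(1 + y⁴ + y⁸ + y¹²); the count is [y⁴].
(1 + y⁴ + y⁵ + y⁶) has coefficients 1,0,0,0,1 for degrees 0…4.
(1 + y³ + y⁶ + y⁹ + y¹²) has coefficients 1,0,0,1,0 for degrees 0…4.
Finally multiplying by (1 + y⁴ + y⁸ + y¹²), the product of all factors after the first has coefficients 1,0,0,1,1 for degrees 0…4.
[y⁴] = 1·1 + 1·1 = 2.

2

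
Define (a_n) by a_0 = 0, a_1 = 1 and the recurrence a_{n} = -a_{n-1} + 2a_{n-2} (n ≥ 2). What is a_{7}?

43

The ordinary generating function has denominator 1 + z - 2z^2.
Iterating the recurrence: a_0,…,a_{7} = 0, 1, -1, 3, -5, 11, -21, 43.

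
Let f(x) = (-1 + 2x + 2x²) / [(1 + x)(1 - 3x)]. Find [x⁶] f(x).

The denominator gives the recurrence a_n = 2a_(n−1) + 3a_(n−2) for n ≥ 3; the numerator fixes a_0 = -1, a_1 = 0, a_2 = -1.
Iterating: -1, 0, -1, -2, -7, -20, -61, so a_6 = -61.

-61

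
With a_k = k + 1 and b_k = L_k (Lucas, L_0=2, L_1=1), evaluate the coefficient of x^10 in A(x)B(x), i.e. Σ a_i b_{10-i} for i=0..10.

828

The convolution is the t^10 coefficient of A(t)B(t).
Σ = 1·123 + 2·76 + 3·47 + 4·29 + 5·18 + 6·11 + 7·7 + 8·4 + 9·3 + 10·1 + 11·2 = 828.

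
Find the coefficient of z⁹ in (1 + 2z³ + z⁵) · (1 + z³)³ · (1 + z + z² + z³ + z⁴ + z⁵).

20

(1 + 2z³ + z⁵) has coefficients 1,0,0,2,0,1 for degrees 0…5.
(1 + z³)³ has coefficients 1,0,0,3,0,0,3,0,0,1 for degrees 0…9.
Finally multiplying by (1 + z + z² + z³ + z⁴ + z⁵), the product of all factors after the first has coefficients 1,1,1,4,4,4,6,6,6,4 for degrees 0…9.
[z⁹] = 1·4 + 2·6 + 1·4 = 20.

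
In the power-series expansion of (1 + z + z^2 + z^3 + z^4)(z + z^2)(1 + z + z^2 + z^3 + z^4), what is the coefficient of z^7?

7

(1 + z + z^2 + z^3 + z^4) has coefficients 1,1,1,1,1 for degrees 0…4.
(z + z^2) has coefficients 0,1,1,0,0,0,0,0 for degrees 0…7.
Finally multiplying by (1 + z + z^2 + z^3 + z^4), the product of all factors after the first has coefficients 0,1,2,2,2,2,1,0 for degrees 0…7.
[z^7] = 1·0 + 1·1 + 1·2 + 1·2 + 1·2 = 7.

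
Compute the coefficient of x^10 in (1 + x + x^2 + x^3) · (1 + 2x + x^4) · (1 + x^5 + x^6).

(1 + x + x^2 + x^3) has coefficients 1,1,1,1 for degrees 0…3.
(1 + 2x + x^4) has coefficients 1,2,0,0,1,0,0,0,0,0,0 for degrees 0…10.
Finally multiplying by (1 + x^5 + x^6), the product of all factors after the first has coefficients 1,2,0,0,1,1,3,2,0,1,1 for degrees 0…10.
[x^10] = 1·1 + 1·1 + 1·0 + 1·2 = 4.

4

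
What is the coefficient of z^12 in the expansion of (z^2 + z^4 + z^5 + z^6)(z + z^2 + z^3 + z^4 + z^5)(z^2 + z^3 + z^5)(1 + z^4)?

15

(z^2 + z^4 + z^5 + z^6) has coefficients 0,0,1,0,1,1,1 for degrees 0…6.
(z + z^2 + z^3 + z^4 + z^5) has coefficients 0,1,1,1,1,1,0,0,0,0,0,0,0 for degrees 0…12.
Multiplying by (z^2 + z^3 + z^5) gives running coefficients 0,0,0,1,2,2,3,3,2,1,1,0,0 for degrees 0…12.
Finally multiplying by (1 + z^4), the product of all factors after the first has coefficients 0,0,0,1,2,2,3,4,4,3,4,3,2 for degrees 0…12.
[z^12] = 1·4 + 1·4 + 1·4 + 1·3 = 15.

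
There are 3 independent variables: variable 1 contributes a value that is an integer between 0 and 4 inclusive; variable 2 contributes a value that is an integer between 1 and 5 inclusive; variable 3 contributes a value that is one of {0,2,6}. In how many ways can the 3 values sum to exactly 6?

8

The generating function for the choices is (1 + x + x^2 + x^3 + x^4)·(x + x^2 + x^3 + x^4 + x^5)·(1 + x^2 + x^6); the count is [x^6].
(1 + x + x^2 + x^3 + x^4) has coefficients 1,1,1,1,1 for degrees 0…4.
(x + x^2 + x^3 + x^4 + x^5) has coefficients 0,1,1,1,1,1,0 for degrees 0…6.
Finally multiplying by (1 + x^2 + x^6), the product of all factors after the first has coefficients 0,1,1,2,2,2,1 for degrees 0…6.
[x^6] = 1·1 + 1·2 + 1·2 + 1·2 + 1·1 = 8.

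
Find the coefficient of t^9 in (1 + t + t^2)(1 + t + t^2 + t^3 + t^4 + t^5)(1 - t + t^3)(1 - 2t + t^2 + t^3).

(1 + t + t^2) has coefficients 1,1,1 for degrees 0…2.
(1 + t + t^2 + t^3 + t^4 + t^5) has coefficients 1,1,1,1,1,1,0,0,0,0 for degrees 0…9.
Multiplying by (1 - t + t^3) gives running coefficients 1,0,0,1,1,1,0,1,1,0 for degrees 0…9.
Finally multiplying by (1 - 2t + t^2 + t^3), the product of all factors after the first has coefficients 1,-2,1,2,-1,0,0,3,0,-1 for degrees 0…9.
[t^9] = 1·(-1) + 1·0 + 1·3 = 2.

2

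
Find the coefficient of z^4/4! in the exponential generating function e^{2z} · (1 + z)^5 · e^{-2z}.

The EGF product rule gives c_4 = Σ_{k_1+k_2+k_3=4} C(4; k_1,k_2,k_3) · ∏ g_i(k_i), where e^{2z} gives (2)^k; (1+z)^5 gives the falling factorial (5)_k; e^{-2z} gives (-2)^k.
g_1(k) for k = 0…4: 1, 2, 4, 8, 16.
g_2(k) for k = 0…4: 1, 5, 20, 60, 120.
g_3(k) for k = 0…4: 1, -2, 4, -8, 16.
First combine the last two factors: h(k) = Σ_j C(k,j)·g_2(j)·g_3(k−j) for k = 0…4: 1, 3, 4, -8, -24.
c_4 = Σ_k C(4,k)·g_1(k)·h(4−k) = 1·1·(-24) + 4·2·(-8) + 6·4·4 + 4·8·3 + 1·16·1 = −24 − 64 + 96 + 96 + 16 = 120.

120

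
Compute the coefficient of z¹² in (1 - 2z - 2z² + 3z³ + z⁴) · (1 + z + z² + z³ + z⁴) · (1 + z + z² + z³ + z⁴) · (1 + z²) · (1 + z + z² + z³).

49

(1 - 2z - 2z² + 3z³ + z⁴) has coefficients 1,-2,-2,3,1 for degrees 0…4.
(1 + z + z² + z³ + z⁴) has coefficients 1,1,1,1,1,0,0,0,0,0,0,0,0 for degrees 0…12.
Multiplying by (1 + z + z² + z³ + z⁴) gives running coefficients 1,2,3,4,5,4,3,2,1,0,0,0,0 for degrees 0…12.
Multiplying by (1 + z²) gives running coefficients 1,2,4,6,8,8,8,6,4,2,1,0,0 for degrees 0…12.
Finally multiplying by (1 + z + z² + z³), the product of all factors after the first has coefficients 1,3,7,13,20,26,30,30,26,20,13,7,3 for degrees 0…12.
[z¹²] = 1·3 − 2·7 − 2·13 + 3·20 + 1·26 = 49.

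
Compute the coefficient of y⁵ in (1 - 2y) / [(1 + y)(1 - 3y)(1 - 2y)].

182

Partial fractions give a closed form: a_n = (1/4)·(-1)^n + (3/4)·3^n.
At n = 5: a_5 = 182.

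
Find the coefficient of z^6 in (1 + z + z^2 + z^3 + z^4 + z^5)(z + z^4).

2

(1 + z + z^2 + z^3 + z^4 + z^5) has coefficients 1,1,1,1,1,1 for degrees 0…5.
(z + z^4) has coefficients 0,1,0,0,1,0,0 for degrees 0…6.
[z^6] = 1·0 + 1·0 + 1·1 + 1·0 + 1·0 + 1·1 = 2.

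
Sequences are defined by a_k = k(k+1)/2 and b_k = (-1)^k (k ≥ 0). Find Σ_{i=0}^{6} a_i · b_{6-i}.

12

The convolution is the t^6 coefficient of A(t)B(t).
Σ = 0·1 + 1·(-1) + 3·1 + 6·(-1) + 10·1 + 15·(-1) + 21·1 = 12.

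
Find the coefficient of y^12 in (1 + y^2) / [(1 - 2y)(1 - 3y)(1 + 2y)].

The denominator gives the recurrence a_n = 3a_(n−1) + 4a_(n−2) − 12a_(n−3) for n ≥ 3; the numerator fixes a_0 = 1, a_1 = 3, a_2 = 14.
Iterating: 1, 3, 14, 42, 146, 438, 1394, 4182, 12866, 38598, 117074, 351222, 1058786, so a_12 = 1058786.

1058786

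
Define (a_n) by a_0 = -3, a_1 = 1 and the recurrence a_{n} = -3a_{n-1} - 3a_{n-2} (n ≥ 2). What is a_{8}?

-162

The ordinary generating function has denominator 1 + 3q + 3q^2.
Iterating the recurrence: a_0,…,a_{8} = -3, 1, 6, -21, 45, -72, 81, -27, -162.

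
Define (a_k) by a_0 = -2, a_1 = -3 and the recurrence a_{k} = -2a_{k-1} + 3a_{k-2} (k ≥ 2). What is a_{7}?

The ordinary generating function has denominator 1 + 2y - 3y^2.
Iterating the recurrence: a_0,…,a_{7} = -2, -3, 0, -9, 18, -63, 180, -549.

-549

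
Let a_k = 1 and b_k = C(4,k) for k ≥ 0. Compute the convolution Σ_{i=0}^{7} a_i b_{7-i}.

This is [x^7] in the product of the two ordinary generating functions.
Σ = 1·0 + 1·0 + 1·0 + 1·1 + 1·4 + 1·6 + 1·4 + 1·1 = 16.

16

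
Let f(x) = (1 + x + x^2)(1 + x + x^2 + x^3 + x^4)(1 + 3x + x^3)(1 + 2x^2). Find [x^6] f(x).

(1 + x + x^2) has coefficients 1,1,1 for degrees 0…2.
(1 + x + x^2 + x^3 + x^4) has coefficients 1,1,1,1,1,0,0 for degrees 0…6.
Multiplying by (1 + 3x + x^3) gives running coefficients 1,4,4,5,5,4,1 for degrees 0…6.
Finally multiplying by (1 + 2x^2), the product of all factors after the first has coefficients 1,4,6,13,13,14,11 for degrees 0…6.
[x^6] = 1·11 + 1·14 + 1·13 = 38.

38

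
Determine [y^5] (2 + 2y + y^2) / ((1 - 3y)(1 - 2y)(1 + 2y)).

The denominator gives the recurrence a_n = 3a_(n−1) + 4a_(n−2) − 12a_(n−3) for n ≥ 3; the numerator fixes a_0 = 2, a_1 = 8, a_2 = 33.
Iterating: 2, 8, 33, 107, 357, 1103, so a_5 = 1103.

1103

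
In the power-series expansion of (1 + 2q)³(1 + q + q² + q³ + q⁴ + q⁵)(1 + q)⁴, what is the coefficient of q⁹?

283

(1 + 2q)³ has coefficients 1,6,12,8 for degrees 0…3.
(1 + q + q² + q³ + q⁴ + q⁵) has coefficients 1,1,1,1,1,1,0,0,0,0 for degrees 0…9.
Finally multiplying by (1 + q)⁴, the product of all factors after the first has coefficients 1,5,11,15,16,16,15,11,5,1 for degrees 0…9.
[q⁹] = 1·1 + 6·5 + 12·11 + 8·15 = 283.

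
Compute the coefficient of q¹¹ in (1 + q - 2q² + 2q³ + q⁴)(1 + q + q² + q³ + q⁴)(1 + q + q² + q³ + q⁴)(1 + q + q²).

(1 + q - 2q² + 2q³ + q⁴) has coefficients 1,1,-2,2,1 for degrees 0…4.
(1 + q + q² + q³ + q⁴) has coefficients 1,1,1,1,1,0,0,0,0,0,0,0 for degrees 0…11.
Multiplying by (1 + q + q² + q³ + q⁴) gives running coefficients 1,2,3,4,5,4,3,2,1,0,0,0 for degrees 0…11.
Finally multiplying by (1 + q + q²), the product of all factors after the first has coefficients 1,3,6,9,12,13,12,9,6,3,1,0 for degrees 0…11.
[q¹¹] = 1·0 + 1·1 − 2·3 + 2·6 + 1·9 = 16.

16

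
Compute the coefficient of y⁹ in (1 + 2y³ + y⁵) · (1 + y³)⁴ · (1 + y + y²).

(1 + 2y³ + y⁵) has coefficients 1,0,0,2,0,1 for degrees 0…5.
(1 + y³)⁴ has coefficients 1,0,0,4,0,0,6,0,0,4 for degrees 0…9.
Finally multiplying by (1 + y + y²), the product of all factors after the first has coefficients 1,1,1,4,4,4,6,6,6,4 for degrees 0…9.
[y⁹] = 1·4 + 2·6 + 1·4 = 20.

20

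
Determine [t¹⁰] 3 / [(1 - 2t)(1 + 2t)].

Partial fractions give a closed form: a_n = (3/2)·2^n + (3/2)·(-2)^n.
At n = 10: a_10 = 3072.

3072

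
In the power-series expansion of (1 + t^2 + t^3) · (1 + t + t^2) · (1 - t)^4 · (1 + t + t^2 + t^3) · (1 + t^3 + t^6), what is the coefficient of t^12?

1

(1 + t^2 + t^3) has coefficients 1,0,1,1 for degrees 0…3.
(1 + t + t^2) has coefficients 1,1,1,0,0,0,0,0,0,0,0,0,0 for degrees 0…12.
Multiplying by (1 - t)^4 gives running coefficients 1,-3,3,-2,3,-3,1,0,0,0,0,0,0 for degrees 0…12.
Multiplying by (1 + t + t^2 + t^3) gives running coefficients 1,-2,1,-1,1,1,-1,1,-2,1,0,0,0 for degrees 0…12.
Finally multiplying by (1 + t^3 + t^6), the product of all factors after the first has coefficients 1,-2,1,0,-1,2,-1,0,0,-1,2,-1,0 for degrees 0…12.
[t^12] = 1·0 + 1·2 + 1·(-1) = 1.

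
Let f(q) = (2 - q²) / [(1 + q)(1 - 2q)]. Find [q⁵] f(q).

37

The denominator gives the recurrence a_n = a_(n−1) + 2a_(n−2) for n ≥ 3; the numerator fixes a_0 = 2, a_1 = 2, a_2 = 5.
Iterating: 2, 2, 5, 9, 19, 37, so a_5 = 37.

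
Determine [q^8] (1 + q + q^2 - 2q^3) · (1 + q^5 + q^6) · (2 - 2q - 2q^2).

(1 + q + q^2 - 2q^3) has coefficients 1,1,1,-2 for degrees 0…3.
(1 + q^5 + q^6) has coefficients 1,0,0,0,0,1,1,0,0 for degrees 0…8.
Finally multiplying by (2 - 2q - 2q^2), the product of all factors after the first has coefficients 2,-2,-2,0,0,2,0,-4,-2 for degrees 0…8.
[q^8] = 1·(-2) + 1·(-4) + 1·0 − 2·2 = -10.

-10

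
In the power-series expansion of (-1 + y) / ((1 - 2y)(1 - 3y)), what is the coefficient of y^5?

-454

The denominator gives the recurrence a_n = 5a_(n−1) − 6a_(n−2) for n ≥ 3; the numerator fixes a_0 = -1, a_1 = -4, a_2 = -14.
Iterating: -1, -4, -14, -46, -146, -454, so a_5 = -454.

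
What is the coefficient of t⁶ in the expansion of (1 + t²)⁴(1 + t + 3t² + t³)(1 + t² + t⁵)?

41

(1 + t²)⁴ has coefficients 1,0,4,0,6,0,4 for degrees 0…6.
(1 + t + 3t² + t³) has coefficients 1,1,3,1,0,0,0 for degrees 0…6.
Finally multiplying by (1 + t² + t⁵), the product of all factors after the first has coefficients 1,1,4,2,3,2,1 for degrees 0…6.
[t⁶] = 1·1 + 4·3 + 6·4 + 4·1 = 41.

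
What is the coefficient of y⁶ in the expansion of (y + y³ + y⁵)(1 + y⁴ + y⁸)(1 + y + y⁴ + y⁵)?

(y + y³ + y⁵) has coefficients 0,1,0,1,0,1 for degrees 0…5.
(1 + y⁴ + y⁸) has coefficients 1,0,0,0,1,0,0 for degrees 0…6.
Finally multiplying by (1 + y + y⁴ + y⁵), the product of all factors after the first has coefficients 1,1,0,0,2,2,0 for degrees 0…6.
[y⁶] = 1·2 + 1·0 + 1·1 = 3.

3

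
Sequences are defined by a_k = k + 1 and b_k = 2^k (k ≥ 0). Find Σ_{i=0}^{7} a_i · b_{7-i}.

This is [x^7] in the product of the two ordinary generating functions.
Σ = 1·128 + 2·64 + 3·32 + 4·16 + 5·8 + 6·4 + 7·2 + 8·1 = 502.

502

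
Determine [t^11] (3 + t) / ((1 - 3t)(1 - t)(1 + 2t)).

Partial fractions give a closed form: a_n = (3)·3^n + (-2/3)·1^n + (2/3)·(-2)^n.
At n = 11: a_11 = 530075.

530075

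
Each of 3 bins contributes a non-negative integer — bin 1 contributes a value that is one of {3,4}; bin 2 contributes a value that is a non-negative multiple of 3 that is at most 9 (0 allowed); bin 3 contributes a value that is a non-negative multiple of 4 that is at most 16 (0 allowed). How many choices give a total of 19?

2

The generating function for the choices is (z^3 + z^4)·(1 + z^3 + z^6 + z^9)·(1 + z^4 + z^8 + z^12 + z^16); the count is [z^19].
(z^3 + z^4) has coefficients 0,0,0,1,1 for degrees 0…4.
(1 + z^3 + z^6 + z^9) has coefficients 1,0,0,1,0,0,1,0,0,1,0,0,0,0,0,0,0,0,0,0 for degrees 0…19.
Finally multiplying by (1 + z^4 + z^8 + z^12 + z^16), the product of all factors after the first has coefficients 1,0,0,1,1,0,1,1,1,1,1,1,1,1,1,1,1,1,1,1 for degrees 0…19.
[z^19] = 1·1 + 1·1 = 2.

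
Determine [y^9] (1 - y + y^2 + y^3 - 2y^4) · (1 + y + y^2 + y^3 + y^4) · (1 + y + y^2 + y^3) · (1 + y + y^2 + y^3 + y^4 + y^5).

(1 - y + y^2 + y^3 - 2y^4) has coefficients 1,-1,1,1,-2 for degrees 0…4.
(1 + y + y^2 + y^3 + y^4) has coefficients 1,1,1,1,1,0,0,0,0,0 for degrees 0…9.
Multiplying by (1 + y + y^2 + y^3) gives running coefficients 1,2,3,4,4,3,2,1,0,0 for degrees 0…9.
Finally multiplying by (1 + y + y^2 + y^3 + y^4 + y^5), the product of all factors after the first has coefficients 1,3,6,10,14,17,18,17,14,10 for degrees 0…9.
[y^9] = 1·10 − 1·14 + 1·17 + 1·18 − 2·17 = -3.

-3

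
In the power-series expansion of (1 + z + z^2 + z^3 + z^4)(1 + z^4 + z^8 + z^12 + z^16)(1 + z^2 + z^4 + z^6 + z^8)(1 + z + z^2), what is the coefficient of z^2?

4

(1 + z + z^2 + z^3 + z^4) has coefficients 1,1,1 for degrees 0…2.
(1 + z^4 + z^8 + z^12 + z^16) has coefficients 1,0,0 for degrees 0…2.
Multiplying by (1 + z^2 + z^4 + z^6 + z^8) gives running coefficients 1,0,1 for degrees 0…2.
Finally multiplying by (1 + z + z^2), the product of all factors after the first has coefficients 1,1,2 for degrees 0…2.
[z^2] = 1·2 + 1·1 + 1·1 = 4.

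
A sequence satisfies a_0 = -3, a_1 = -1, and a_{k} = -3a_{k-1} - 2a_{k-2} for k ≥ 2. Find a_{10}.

The ordinary generating function has denominator 1 + 3x + 2x^2.
Iterating the recurrence: a_0,…,a_{10} = -3, -1, 9, -25, 57, -121, 249, -505, 1017, -2041, 4089.

4089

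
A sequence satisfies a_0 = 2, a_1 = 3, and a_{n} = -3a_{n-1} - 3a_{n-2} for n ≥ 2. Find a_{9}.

-972

The ordinary generating function has denominator 1 + 3t + 3t^2.
Iterating the recurrence: a_0,…,a_{9} = 2, 3, -15, 36, -63, 81, -54, -81, 405, -972.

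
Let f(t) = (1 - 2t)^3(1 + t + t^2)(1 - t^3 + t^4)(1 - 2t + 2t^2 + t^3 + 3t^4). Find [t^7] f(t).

(1 - 2t)^3 has coefficients 1,-6,12,-8 for degrees 0…3.
(1 + t + t^2) has coefficients 1,1,1,0,0,0,0,0 for degrees 0…7.
Multiplying by (1 - t^3 + t^4) gives running coefficients 1,1,1,-1,0,0,1,0 for degrees 0…7.
Finally multiplying by (1 - 2t + 2t^2 + t^3 + 3t^4), the product of all factors after the first has coefficients 1,-1,1,0,8,2,3,-5 for degrees 0…7.
[t^7] = 1·(-5) − 6·3 + 12·2 − 8·8 = -63.

-63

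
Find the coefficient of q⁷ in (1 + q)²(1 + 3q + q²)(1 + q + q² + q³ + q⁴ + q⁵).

14

(1 + q)² has coefficients 1,2,1 for degrees 0…2.
(1 + 3q + q²) has coefficients 1,3,1,0,0,0,0,0 for degrees 0…7.
Finally multiplying by (1 + q + q² + q³ + q⁴ + q⁵), the product of all factors after the first has coefficients 1,4,5,5,5,5,4,1 for degrees 0…7.
[q⁷] = 1·1 + 2·4 + 1·5 = 14.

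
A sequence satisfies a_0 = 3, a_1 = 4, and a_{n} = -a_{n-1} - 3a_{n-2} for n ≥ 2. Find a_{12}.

-2917

The ordinary generating function has denominator 1 + x + 3x^2.
Iterating the recurrence: a_0,…,a_{12} = 3, 4, -13, 1, 38, -41, -73, 196, 23, -611, 542, 1291, -2917.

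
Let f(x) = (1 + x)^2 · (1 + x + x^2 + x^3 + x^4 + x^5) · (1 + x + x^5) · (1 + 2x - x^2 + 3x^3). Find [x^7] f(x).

43

(1 + x)^2 has coefficients 1,2,1 for degrees 0…2.
(1 + x + x^2 + x^3 + x^4 + x^5) has coefficients 1,1,1,1,1,1,0,0 for degrees 0…7.
Multiplying by (1 + x + x^5) gives running coefficients 1,2,2,2,2,3,2,1 for degrees 0…7.
Finally multiplying by (1 + 2x - x^2 + 3x^3), the product of all factors after the first has coefficients 1,4,5,7,10,11,12,8 for degrees 0…7.
[x^7] = 1·8 + 2·12 + 1·11 = 43.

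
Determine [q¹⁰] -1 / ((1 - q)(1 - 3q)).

Partial fractions give a closed form: a_n = (1/2)·1^n + (-3/2)·3^n.
At n = 10: a_10 = -88573.

-88573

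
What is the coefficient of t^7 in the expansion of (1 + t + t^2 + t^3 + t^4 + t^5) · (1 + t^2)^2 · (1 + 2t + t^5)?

(1 + t + t^2 + t^3 + t^4 + t^5) has coefficients 1,1,1,1,1,1 for degrees 0…5.
(1 + t^2)^2 has coefficients 1,0,2,0,1,0,0,0 for degrees 0…7.
Finally multiplying by (1 + 2t + t^5), the product of all factors after the first has coefficients 1,2,2,4,1,3,0,2 for degrees 0…7.
[t^7] = 1·2 + 1·0 + 1·3 + 1·1 + 1·4 + 1·2 = 12.

12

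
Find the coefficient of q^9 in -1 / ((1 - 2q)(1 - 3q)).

-58025

The denominator gives the recurrence a_n = 5a_(n−1) − 6a_(n−2) for n ≥ 2; the numerator fixes a_0 = -1, a_1 = -5.
Iterating: -1, -5, -19, -65, -211, -665, -2059, -6305, -19171, -58025, so a_9 = -58025.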